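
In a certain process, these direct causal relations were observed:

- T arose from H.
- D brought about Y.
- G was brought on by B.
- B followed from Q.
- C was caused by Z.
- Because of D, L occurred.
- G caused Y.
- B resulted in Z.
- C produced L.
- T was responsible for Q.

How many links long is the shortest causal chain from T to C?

Shortest chain: T → Q → B → Z → C.

4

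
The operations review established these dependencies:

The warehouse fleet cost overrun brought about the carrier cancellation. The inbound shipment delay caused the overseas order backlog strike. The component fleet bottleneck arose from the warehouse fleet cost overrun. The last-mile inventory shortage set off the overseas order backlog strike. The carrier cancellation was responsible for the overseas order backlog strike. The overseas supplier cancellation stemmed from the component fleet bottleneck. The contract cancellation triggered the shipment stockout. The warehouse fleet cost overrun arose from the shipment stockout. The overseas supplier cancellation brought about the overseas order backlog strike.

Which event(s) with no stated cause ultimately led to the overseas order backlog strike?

the contract cancellation, the inbound shipment delay, the last-mile inventory shortage

Tracing upstream from the overseas order backlog strike: the overseas order backlog strike ← the carrier cancellation ← the warehouse fleet cost overrun ← the shipment stockout ← the contract cancellation.
A separate upstream branch: the overseas order backlog strike ← the inbound shipment delay.
A separate upstream branch: the overseas order backlog strike ← the last-mile inventory shortage.
Each of those chain origins has no stated cause.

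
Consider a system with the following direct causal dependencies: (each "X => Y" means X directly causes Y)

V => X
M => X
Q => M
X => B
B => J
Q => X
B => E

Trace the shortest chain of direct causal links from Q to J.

Q → X
X → B
B → J
Length: 3 steps.

Q → X → B → J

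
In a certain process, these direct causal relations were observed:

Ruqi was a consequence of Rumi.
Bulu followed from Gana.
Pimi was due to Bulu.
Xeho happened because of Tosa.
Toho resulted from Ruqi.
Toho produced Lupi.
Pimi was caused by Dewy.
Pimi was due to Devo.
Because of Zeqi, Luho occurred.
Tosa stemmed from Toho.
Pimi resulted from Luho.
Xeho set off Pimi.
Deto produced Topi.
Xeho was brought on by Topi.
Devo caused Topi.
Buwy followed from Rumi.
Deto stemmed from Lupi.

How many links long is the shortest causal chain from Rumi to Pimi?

Shortest chain: Rumi → Ruqi → Toho → Tosa → Xeho → Pimi.

5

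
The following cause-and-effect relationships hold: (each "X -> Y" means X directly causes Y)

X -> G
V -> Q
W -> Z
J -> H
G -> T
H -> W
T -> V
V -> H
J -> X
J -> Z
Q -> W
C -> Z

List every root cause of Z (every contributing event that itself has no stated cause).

C, J

Tracing upstream from Z: Z ← J.
A separate upstream branch: Z ← C.
Each of those chain origins has no stated cause.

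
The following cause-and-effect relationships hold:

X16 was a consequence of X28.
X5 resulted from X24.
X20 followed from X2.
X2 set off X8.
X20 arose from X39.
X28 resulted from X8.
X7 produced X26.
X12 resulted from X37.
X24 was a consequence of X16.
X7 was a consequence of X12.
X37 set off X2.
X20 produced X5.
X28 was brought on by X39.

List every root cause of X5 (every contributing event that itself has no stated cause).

Tracing upstream from X5: X5 ← X20 ← X2 ← X37.
A separate upstream branch: X5 ← X20 ← X39.
Each of those chain origins has no stated cause.

X37, X39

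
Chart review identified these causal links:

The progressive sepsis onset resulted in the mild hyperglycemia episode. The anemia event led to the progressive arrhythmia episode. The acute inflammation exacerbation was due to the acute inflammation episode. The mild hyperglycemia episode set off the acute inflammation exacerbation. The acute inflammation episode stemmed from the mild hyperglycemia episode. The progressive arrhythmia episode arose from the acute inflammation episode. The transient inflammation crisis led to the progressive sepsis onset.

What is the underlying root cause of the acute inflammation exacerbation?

Tracing upstream from the acute inflammation exacerbation: the acute inflammation exacerbation ← the mild hyperglycemia episode ← the progressive sepsis onset ← the transient inflammation crisis.
The transient inflammation crisis has no stated cause, so it is the root.

the transient inflammation crisis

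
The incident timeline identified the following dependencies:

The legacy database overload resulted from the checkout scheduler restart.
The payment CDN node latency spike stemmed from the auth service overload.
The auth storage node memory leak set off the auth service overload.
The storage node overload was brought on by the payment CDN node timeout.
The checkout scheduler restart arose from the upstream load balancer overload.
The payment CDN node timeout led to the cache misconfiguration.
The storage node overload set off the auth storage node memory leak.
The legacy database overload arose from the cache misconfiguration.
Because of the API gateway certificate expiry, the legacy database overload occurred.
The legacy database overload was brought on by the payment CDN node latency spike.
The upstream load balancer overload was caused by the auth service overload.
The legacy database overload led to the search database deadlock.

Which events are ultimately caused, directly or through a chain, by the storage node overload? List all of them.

the auth service overload, the auth storage node memory leak, the checkout scheduler restart, the legacy database overload, the payment CDN node latency spike, the search database deadlock, the upstream load balancer overload

Direct effects: the auth storage node memory leak.
2 steps out: the auth service overload.
3 steps out: the upstream load balancer overload, the payment CDN node latency spike.
4 steps out: the checkout scheduler restart, the legacy database overload.
5 steps out: the search database deadlock.
Not reachable from it: the payment CDN node timeout, the cache misconfiguration, the API gateway certificate expiry.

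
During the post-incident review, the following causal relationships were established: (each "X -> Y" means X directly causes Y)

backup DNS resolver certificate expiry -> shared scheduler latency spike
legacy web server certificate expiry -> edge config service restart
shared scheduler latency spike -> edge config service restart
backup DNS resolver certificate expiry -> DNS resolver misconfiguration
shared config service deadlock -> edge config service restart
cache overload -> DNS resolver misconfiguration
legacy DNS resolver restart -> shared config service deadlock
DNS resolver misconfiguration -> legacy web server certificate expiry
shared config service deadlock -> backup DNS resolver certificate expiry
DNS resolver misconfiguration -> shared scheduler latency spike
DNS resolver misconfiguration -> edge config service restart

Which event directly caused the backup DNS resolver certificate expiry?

Upstream contributors include the legacy DNS resolver restart, but only the shared config service deadlock feeds directly into the backup DNS resolver certificate expiry.

the shared config service deadlock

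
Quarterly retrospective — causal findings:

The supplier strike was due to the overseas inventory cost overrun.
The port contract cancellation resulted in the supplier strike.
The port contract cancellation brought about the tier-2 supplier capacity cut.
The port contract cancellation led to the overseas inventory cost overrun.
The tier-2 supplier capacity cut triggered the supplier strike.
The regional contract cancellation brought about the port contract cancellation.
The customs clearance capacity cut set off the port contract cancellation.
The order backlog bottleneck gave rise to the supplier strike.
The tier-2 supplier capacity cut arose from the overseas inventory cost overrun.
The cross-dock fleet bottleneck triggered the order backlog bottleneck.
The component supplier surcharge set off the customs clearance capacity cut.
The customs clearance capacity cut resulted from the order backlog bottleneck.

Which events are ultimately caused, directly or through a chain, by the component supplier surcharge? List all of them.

the customs clearance capacity cut, the overseas inventory cost overrun, the port contract cancellation, the supplier strike, the tier-2 supplier capacity cut

Direct effects: the customs clearance capacity cut.
2 steps out: the port contract cancellation.
3 steps out: the overseas inventory cost overrun, the tier-2 supplier capacity cut, the supplier strike.
Not reachable from it: the cross-dock fleet bottleneck, the regional contract cancellation, the order backlog bottleneck.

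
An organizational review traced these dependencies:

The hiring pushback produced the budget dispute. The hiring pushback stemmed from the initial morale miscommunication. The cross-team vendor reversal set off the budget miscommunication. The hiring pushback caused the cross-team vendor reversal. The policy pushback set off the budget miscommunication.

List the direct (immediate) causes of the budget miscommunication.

Upstream contributors include the initial morale miscommunication, the hiring pushback, but only the cross-team vendor reversal, the policy pushback feed directly into the budget miscommunication.

the cross-team vendor reversal, the policy pushback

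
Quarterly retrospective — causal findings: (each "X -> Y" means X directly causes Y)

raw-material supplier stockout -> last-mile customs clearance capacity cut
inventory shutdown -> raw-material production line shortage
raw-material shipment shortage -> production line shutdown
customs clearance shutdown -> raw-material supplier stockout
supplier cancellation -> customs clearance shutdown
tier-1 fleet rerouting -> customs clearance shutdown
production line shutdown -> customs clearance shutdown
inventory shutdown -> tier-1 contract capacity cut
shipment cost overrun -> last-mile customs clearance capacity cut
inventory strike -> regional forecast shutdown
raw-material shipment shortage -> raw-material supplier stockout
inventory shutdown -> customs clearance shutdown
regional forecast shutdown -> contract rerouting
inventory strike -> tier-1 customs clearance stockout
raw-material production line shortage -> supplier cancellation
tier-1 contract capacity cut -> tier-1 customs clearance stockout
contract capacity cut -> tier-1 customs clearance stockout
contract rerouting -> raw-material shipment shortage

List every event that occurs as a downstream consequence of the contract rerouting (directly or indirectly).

Direct effects: the raw-material shipment shortage.
2 steps out: the production line shutdown, the raw-material supplier stockout.
3 steps out: the customs clearance shutdown, the last-mile customs clearance capacity cut.
Not reachable from it: the inventory strike, the regional forecast shutdown, the inventory shutdown, the tier-1 contract capacity cut, the raw-material production line shortage, the supplier cancellation, the contract capacity cut, the tier-1 customs clearance stockout, the tier-1 fleet rerouting, the shipment cost overrun.

the customs clearance shutdown, the last-mile customs clearance capacity cut, the production line shutdown, the raw-material shipment shortage, the raw-material supplier stockout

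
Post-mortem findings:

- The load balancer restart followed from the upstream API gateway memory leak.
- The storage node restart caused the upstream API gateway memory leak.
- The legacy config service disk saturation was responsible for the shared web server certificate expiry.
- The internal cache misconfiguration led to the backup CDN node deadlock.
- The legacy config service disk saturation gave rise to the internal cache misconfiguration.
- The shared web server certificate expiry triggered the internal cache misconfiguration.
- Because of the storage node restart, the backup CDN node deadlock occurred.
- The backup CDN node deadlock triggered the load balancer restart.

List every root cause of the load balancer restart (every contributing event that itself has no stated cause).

the legacy config service disk saturation, the storage node restart

Tracing upstream from the load balancer restart: the load balancer restart ← the backup CDN node deadlock ← the internal cache misconfiguration ← the legacy config service disk saturation.
A separate upstream branch: the load balancer restart ← the upstream API gateway memory leak ← the storage node restart.
Each of those chain origins has no stated cause.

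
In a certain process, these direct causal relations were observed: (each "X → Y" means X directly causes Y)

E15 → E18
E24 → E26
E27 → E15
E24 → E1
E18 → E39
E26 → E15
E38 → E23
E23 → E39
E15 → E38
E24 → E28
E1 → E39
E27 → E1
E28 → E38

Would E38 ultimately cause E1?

No

E38 leads to E23, E39; E1 is not among them.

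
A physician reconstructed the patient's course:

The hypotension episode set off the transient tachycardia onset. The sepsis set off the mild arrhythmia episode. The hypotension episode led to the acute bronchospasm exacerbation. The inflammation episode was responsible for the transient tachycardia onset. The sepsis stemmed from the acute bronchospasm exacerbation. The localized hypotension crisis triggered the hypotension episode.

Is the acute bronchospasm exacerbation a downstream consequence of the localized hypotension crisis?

There is a causal chain: the localized hypotension crisis → the hypotension episode → the acute bronchospasm exacerbation.

Yes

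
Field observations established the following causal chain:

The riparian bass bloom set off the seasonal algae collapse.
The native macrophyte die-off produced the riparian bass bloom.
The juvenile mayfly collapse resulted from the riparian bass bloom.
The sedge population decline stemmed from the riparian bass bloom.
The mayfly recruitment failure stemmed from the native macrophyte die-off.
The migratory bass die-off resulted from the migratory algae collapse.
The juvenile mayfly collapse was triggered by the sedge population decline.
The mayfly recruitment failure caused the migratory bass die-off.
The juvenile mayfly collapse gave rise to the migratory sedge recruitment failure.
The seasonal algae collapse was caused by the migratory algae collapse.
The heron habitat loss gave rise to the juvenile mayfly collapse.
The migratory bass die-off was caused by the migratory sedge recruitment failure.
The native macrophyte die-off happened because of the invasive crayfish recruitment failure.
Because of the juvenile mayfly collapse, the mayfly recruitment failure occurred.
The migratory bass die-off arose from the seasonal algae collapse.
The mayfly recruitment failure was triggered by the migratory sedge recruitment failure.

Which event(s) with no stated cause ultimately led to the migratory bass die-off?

the heron habitat loss, the invasive crayfish recruitment failure, the migratory algae collapse

Tracing upstream from the migratory bass die-off: the migratory bass die-off ← the migratory algae collapse.
A separate upstream branch: the migratory bass die-off ← the mayfly recruitment failure ← the native macrophyte die-off ← the invasive crayfish recruitment failure.
A separate upstream branch: the migratory bass die-off ← the migratory sedge recruitment failure ← the juvenile mayfly collapse ← the heron habitat loss.
Each of those chain origins has no stated cause.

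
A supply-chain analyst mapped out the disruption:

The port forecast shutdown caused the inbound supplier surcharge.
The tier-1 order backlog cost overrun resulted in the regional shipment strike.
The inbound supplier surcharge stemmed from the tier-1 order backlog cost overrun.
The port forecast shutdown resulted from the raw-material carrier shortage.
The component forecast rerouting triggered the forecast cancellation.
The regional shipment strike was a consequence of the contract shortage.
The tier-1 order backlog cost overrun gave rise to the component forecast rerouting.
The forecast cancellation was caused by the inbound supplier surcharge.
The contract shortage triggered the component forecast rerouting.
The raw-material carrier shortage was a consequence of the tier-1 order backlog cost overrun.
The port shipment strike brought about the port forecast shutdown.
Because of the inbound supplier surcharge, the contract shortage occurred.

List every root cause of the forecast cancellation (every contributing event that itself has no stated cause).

the port shipment strike, the tier-1 order backlog cost overrun

Tracing upstream from the forecast cancellation: the forecast cancellation ← the inbound supplier surcharge ← the tier-1 order backlog cost overrun.
A separate upstream branch: the forecast cancellation ← the inbound supplier surcharge ← the port forecast shutdown ← the port shipment strike.
Each of those chain origins has no stated cause.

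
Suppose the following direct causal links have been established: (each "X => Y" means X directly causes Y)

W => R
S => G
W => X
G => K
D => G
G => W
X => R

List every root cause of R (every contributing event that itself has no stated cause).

D, S

Tracing upstream from R: R ← W ← G ← S.
A separate upstream branch: R ← W ← G ← D.
Each of those chain origins has no stated cause.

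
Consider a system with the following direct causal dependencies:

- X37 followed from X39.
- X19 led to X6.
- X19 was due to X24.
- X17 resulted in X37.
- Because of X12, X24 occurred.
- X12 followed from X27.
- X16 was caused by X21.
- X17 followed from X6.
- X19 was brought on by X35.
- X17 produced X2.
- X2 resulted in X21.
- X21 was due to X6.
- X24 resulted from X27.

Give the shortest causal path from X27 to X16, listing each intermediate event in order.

X27 → X24 → X19 → X6 → X21 → X16

X27 → X24
X24 → X19
X19 → X6
X6 → X21
X21 → X16
Length: 5 steps.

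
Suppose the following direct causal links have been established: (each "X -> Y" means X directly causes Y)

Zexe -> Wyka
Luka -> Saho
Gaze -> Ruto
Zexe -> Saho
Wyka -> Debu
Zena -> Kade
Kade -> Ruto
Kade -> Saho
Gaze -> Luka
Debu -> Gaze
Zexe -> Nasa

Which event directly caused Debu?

Upstream contributors include Zexe, but only Wyka feeds directly into Debu.

Wyka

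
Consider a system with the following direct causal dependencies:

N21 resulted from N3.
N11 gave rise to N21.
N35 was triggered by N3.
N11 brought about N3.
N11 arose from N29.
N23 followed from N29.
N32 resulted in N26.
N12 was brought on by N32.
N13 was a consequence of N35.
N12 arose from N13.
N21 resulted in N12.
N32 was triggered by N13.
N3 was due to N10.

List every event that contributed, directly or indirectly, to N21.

N10, N11, N29, N3

Immediate causes of N21: N11, N3.
Further upstream: N29, N10.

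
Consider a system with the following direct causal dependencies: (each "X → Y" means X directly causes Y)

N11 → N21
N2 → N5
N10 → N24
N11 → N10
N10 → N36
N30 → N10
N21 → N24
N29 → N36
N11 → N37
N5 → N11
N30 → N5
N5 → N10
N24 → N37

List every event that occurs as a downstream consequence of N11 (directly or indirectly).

N10, N21, N24, N36, N37

Direct effects: N10, N21, N37.
2 steps out: N36, N24.
Not reachable from it: N2, N30, N5, N29.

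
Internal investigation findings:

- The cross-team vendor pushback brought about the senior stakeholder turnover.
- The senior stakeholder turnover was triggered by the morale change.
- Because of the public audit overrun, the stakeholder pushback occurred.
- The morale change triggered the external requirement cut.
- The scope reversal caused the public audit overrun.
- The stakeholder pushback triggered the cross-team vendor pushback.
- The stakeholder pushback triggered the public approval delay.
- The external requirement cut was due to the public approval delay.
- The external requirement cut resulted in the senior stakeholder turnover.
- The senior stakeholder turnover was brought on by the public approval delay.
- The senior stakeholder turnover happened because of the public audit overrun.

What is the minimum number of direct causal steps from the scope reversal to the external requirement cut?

Shortest chain: the scope reversal → the public audit overrun → the stakeholder pushback → the public approval delay → the external requirement cut.

4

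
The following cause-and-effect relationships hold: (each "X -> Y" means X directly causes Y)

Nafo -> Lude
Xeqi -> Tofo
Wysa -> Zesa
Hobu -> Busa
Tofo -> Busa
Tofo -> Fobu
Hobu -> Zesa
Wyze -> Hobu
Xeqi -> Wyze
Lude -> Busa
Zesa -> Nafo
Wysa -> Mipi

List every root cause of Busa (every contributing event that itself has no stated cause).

Wysa, Xeqi

Tracing upstream from Busa: Busa ← Tofo ← Xeqi.
A separate upstream branch: Busa ← Lude ← Nafo ← Zesa ← Wysa.
Each of those chain origins has no stated cause.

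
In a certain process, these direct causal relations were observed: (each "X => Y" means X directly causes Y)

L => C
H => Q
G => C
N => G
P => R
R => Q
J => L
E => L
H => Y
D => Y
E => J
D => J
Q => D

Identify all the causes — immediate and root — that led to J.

D, E, H, P, Q, R

Immediate causes of J: E, D.
Further upstream: P, R, H, Q.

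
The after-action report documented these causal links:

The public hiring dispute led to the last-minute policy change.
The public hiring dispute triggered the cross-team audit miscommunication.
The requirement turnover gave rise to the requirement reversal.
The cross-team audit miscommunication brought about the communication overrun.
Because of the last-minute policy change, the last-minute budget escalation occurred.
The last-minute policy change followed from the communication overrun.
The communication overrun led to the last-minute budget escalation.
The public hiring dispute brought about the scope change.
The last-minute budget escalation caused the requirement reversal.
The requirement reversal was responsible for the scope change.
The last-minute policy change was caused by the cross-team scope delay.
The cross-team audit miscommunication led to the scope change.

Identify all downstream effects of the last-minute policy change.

the last-minute budget escalation, the requirement reversal, the scope change

Direct effects: the last-minute budget escalation.
2 steps out: the requirement reversal.
3 steps out: the scope change.
Not reachable from it: the cross-team scope delay, the public hiring dispute, the cross-team audit miscommunication, the communication overrun, the requirement turnover.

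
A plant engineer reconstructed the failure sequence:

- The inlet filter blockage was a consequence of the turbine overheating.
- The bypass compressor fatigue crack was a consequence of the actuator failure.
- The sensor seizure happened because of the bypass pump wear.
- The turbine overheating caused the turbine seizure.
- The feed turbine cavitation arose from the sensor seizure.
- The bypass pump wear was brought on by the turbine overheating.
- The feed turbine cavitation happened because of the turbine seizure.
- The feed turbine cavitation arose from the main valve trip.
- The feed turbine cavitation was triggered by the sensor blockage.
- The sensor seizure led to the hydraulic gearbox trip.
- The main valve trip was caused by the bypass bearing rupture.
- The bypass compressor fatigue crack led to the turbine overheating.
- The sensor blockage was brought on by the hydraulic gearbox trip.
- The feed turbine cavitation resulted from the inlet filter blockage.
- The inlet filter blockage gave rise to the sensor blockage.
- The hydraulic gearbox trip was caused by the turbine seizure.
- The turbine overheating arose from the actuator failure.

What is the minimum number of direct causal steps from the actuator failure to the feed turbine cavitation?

3

Shortest chain: the actuator failure → the turbine overheating → the turbine seizure → the feed turbine cavitation.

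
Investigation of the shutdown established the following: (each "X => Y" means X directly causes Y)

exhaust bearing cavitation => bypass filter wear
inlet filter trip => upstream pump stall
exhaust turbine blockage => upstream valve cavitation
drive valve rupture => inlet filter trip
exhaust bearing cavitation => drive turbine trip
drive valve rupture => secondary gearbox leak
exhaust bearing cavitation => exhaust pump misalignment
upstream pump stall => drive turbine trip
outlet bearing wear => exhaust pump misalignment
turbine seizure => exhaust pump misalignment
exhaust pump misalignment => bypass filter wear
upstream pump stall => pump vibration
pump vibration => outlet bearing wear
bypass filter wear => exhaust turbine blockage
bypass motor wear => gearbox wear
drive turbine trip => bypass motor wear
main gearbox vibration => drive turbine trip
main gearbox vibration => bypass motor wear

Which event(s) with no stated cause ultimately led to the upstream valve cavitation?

the drive valve rupture, the exhaust bearing cavitation, the turbine seizure

Tracing upstream from the upstream valve cavitation: the upstream valve cavitation ← the exhaust turbine blockage ← the bypass filter wear ← the exhaust pump misalignment ← the outlet bearing wear ← the pump vibration ← the upstream pump stall ← the inlet filter trip ← the drive valve rupture.
A separate upstream branch: the upstream valve cavitation ← the exhaust turbine blockage ← the bypass filter wear ← the exhaust bearing cavitation.
A separate upstream branch: the upstream valve cavitation ← the exhaust turbine blockage ← the bypass filter wear ← the exhaust pump misalignment ← the turbine seizure.
Each of those chain origins has no stated cause.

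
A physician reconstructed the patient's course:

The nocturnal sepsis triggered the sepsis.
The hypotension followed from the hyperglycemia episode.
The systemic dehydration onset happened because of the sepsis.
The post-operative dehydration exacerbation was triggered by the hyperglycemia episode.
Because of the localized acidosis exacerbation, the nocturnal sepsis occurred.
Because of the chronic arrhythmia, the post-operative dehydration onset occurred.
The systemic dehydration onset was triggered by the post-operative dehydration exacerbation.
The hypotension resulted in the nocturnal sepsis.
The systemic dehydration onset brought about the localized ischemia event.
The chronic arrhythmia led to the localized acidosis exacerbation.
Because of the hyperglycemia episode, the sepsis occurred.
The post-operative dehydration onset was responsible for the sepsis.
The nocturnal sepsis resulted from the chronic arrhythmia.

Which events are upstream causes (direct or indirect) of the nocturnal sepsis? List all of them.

the chronic arrhythmia, the hyperglycemia episode, the hypotension, the localized acidosis exacerbation

Immediate causes of the nocturnal sepsis: the chronic arrhythmia, the localized acidosis exacerbation, the hypotension.
Further upstream: the hyperglycemia episode.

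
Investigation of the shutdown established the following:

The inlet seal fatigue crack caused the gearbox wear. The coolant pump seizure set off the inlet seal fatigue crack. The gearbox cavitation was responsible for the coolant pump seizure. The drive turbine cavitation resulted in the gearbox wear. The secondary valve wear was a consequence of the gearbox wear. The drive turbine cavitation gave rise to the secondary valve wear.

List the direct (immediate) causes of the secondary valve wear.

the drive turbine cavitation, the gearbox wear

Upstream contributors include the gearbox cavitation, the coolant pump seizure, the inlet seal fatigue crack, but only the drive turbine cavitation, the gearbox wear feed directly into the secondary valve wear.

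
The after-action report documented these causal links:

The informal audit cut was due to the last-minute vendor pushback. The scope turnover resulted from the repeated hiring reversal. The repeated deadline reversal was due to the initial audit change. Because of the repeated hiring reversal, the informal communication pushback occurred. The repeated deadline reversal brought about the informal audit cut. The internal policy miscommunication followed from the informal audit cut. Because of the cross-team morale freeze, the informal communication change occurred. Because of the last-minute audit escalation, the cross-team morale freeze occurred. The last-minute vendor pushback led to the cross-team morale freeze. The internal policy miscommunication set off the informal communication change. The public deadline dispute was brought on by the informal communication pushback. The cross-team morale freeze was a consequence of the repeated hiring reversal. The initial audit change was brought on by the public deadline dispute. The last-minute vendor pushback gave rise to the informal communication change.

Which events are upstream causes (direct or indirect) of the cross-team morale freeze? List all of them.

Immediate causes of the cross-team morale freeze: the repeated hiring reversal, the last-minute vendor pushback, the last-minute audit escalation.

the last-minute audit escalation, the last-minute vendor pushback, the repeated hiring reversal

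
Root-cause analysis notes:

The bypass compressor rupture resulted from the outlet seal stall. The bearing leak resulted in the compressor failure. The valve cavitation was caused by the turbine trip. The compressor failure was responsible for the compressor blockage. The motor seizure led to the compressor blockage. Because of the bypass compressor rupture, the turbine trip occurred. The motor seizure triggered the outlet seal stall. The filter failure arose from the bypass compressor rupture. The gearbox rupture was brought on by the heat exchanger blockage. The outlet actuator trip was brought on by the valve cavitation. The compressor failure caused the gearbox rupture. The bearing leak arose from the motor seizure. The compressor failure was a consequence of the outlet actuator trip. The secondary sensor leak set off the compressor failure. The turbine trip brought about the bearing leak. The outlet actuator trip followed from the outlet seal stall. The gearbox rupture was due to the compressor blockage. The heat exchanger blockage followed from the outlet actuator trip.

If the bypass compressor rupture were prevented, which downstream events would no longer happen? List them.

the filter failure, the turbine trip, the valve cavitation

Downstream of the bypass compressor rupture: the turbine trip, the bearing leak, the valve cavitation, the outlet actuator trip, the heat exchanger blockage, the filter failure, the compressor failure, the compressor blockage, the gearbox rupture.
Of those, still caused via another path: the bearing leak, the outlet actuator trip, the heat exchanger blockage, the compressor failure, the compressor blockage, the gearbox rupture.
The remainder have no surviving cause.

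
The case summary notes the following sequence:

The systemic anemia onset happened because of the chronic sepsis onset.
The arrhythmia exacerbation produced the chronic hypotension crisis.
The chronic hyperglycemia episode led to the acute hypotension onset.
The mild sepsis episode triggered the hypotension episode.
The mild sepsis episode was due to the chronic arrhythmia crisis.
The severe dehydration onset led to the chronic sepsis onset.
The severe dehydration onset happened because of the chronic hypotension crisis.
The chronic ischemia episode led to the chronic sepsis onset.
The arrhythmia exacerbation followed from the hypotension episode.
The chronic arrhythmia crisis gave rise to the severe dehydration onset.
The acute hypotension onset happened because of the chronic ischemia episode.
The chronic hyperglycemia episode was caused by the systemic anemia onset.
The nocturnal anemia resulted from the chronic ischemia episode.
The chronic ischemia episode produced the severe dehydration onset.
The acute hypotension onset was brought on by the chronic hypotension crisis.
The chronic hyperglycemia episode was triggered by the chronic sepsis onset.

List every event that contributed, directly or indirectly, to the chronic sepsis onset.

the arrhythmia exacerbation, the chronic arrhythmia crisis, the chronic hypotension crisis, the chronic ischemia episode, the hypotension episode, the mild sepsis episode, the severe dehydration onset

Immediate causes of the chronic sepsis onset: the chronic ischemia episode, the severe dehydration onset.
Further upstream: the chronic arrhythmia crisis, the mild sepsis episode, the hypotension episode, the arrhythmia exacerbation, the chronic hypotension crisis.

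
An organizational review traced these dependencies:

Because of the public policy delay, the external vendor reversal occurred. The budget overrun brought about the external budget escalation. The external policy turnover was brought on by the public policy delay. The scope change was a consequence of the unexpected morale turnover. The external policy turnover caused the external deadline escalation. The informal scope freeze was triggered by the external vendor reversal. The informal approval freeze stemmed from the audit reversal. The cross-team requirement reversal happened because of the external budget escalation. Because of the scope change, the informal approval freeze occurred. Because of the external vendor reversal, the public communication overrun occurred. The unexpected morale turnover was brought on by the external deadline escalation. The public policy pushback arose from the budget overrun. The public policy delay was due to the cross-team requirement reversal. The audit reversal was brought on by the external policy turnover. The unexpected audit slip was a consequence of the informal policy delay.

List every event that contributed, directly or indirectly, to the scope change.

Immediate cause of the scope change: the unexpected morale turnover.
Further upstream: the budget overrun, the external budget escalation, the cross-team requirement reversal, the public policy delay, the external policy turnover, the external deadline escalation.

the budget overrun, the cross-team requirement reversal, the external budget escalation, the external deadline escalation, the external policy turnover, the public policy delay, the unexpected morale turnover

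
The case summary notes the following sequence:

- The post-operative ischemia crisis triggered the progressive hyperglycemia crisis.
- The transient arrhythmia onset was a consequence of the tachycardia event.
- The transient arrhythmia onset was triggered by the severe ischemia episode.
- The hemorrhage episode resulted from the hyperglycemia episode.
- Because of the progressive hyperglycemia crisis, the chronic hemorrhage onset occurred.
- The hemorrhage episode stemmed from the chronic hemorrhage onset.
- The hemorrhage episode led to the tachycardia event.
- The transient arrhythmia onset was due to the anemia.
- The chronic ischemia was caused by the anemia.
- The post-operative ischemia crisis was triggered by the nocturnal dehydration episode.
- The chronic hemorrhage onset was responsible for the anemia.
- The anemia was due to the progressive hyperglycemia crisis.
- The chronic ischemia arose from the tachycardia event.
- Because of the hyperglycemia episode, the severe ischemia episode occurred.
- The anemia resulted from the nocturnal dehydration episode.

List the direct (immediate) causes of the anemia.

Upstream contributors include the post-operative ischemia crisis, but only the chronic hemorrhage onset, the nocturnal dehydration episode, the progressive hyperglycemia crisis feed directly into the anemia.

the chronic hemorrhage onset, the nocturnal dehydration episode, the progressive hyperglycemia crisis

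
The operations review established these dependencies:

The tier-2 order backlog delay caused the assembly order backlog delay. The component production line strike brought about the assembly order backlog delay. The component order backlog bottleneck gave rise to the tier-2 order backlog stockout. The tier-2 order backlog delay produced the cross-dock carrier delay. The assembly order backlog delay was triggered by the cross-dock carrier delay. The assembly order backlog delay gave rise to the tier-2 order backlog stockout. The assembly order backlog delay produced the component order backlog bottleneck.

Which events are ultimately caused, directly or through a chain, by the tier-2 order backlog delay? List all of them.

the assembly order backlog delay, the component order backlog bottleneck, the cross-dock carrier delay, the tier-2 order backlog stockout

Direct effects: the cross-dock carrier delay, the assembly order backlog delay.
2 steps out: the component order backlog bottleneck, the tier-2 order backlog stockout.
Not reachable from it: the component production line strike.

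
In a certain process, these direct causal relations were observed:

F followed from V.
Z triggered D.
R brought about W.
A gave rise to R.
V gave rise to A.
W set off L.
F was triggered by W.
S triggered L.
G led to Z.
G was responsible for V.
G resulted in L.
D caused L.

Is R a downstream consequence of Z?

No

Z leads to D, L; R is not among them.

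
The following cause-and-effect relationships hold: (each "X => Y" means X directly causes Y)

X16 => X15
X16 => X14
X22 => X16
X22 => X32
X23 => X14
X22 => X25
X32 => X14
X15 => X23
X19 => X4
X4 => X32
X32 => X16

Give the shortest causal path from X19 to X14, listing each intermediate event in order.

X19 → X4 → X32 → X14

X19 → X4
X4 → X32
X32 → X14
Length: 3 steps.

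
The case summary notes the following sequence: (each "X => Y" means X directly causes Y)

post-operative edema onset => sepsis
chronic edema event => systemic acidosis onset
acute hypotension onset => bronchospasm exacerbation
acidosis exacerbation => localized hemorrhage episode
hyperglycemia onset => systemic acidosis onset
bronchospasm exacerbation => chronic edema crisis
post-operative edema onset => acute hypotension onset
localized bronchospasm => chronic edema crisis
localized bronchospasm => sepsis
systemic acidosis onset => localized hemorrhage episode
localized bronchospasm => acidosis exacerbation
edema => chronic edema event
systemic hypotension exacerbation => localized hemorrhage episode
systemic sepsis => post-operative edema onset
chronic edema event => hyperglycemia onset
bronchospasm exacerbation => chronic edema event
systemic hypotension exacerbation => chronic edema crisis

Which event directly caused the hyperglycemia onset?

Upstream contributors include the systemic sepsis, the post-operative edema onset, the edema, the acute hypotension onset, the bronchospasm exacerbation, but only the chronic edema event feeds directly into the hyperglycemia onset.

the chronic edema event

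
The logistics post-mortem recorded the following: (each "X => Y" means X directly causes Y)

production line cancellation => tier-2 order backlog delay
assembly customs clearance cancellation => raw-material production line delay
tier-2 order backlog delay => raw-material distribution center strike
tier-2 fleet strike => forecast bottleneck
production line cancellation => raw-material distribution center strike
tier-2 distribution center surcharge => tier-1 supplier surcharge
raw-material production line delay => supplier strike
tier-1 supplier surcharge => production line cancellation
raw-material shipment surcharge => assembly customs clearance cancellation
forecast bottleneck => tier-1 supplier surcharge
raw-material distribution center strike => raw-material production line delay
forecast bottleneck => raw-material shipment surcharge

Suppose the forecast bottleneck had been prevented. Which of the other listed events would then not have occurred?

the assembly customs clearance cancellation, the raw-material shipment surcharge

Downstream of the forecast bottleneck: the tier-1 supplier surcharge, the production line cancellation, the tier-2 order backlog delay, the raw-material shipment surcharge, the assembly customs clearance cancellation, the raw-material distribution center strike, the raw-material production line delay, the supplier strike.
Of those, still caused via another path: the tier-1 supplier surcharge, the production line cancellation, the tier-2 order backlog delay, the raw-material distribution center strike, the raw-material production line delay, the supplier strike.
The remainder have no surviving cause.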